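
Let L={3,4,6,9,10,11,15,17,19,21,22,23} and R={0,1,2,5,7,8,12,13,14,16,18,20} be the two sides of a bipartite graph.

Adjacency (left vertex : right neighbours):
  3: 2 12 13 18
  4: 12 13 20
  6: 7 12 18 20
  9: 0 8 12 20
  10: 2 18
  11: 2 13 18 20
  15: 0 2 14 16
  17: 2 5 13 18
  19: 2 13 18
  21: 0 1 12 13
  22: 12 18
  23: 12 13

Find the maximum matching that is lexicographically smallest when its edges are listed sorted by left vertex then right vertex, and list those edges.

Lex-smallest maximum matching: {(3,2), (4,12), (6,7), (9,0), (10,18), (11,20), (15,14), (17,5), (19,13), (21,1)}

|M| = 10 (so the lex-smallest maximum matching has 10 edges)
process left vertices in ascending order; for each, take the smallest-labelled available neighbour that still permits 10 edges overall, or leave it unmatched if none does
lex-smallest matching: {3-2, 4-12, 6-7, 9-0, 10-18, 11-20, 15-14, 17-5, 19-13, 21-1}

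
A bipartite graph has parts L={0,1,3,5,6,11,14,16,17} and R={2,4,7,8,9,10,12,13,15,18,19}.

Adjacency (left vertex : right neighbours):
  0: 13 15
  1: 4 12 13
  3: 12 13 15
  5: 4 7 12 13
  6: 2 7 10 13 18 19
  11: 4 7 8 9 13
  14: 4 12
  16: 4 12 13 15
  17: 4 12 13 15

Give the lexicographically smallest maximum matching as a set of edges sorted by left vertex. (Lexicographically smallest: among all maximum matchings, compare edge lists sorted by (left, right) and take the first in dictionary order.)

Lex-smallest maximum matching: {(0,13), (1,4), (3,12), (5,7), (6,2), (11,8), (16,15)}

|M| = 7 (so the lex-smallest maximum matching has 7 edges)
process left vertices in ascending order; for each, take the smallest-labelled available neighbour that still permits 7 edges overall, or leave it unmatched if none does
lex-smallest matching: {0-13, 1-4, 3-12, 5-7, 6-2, 11-8, 16-15}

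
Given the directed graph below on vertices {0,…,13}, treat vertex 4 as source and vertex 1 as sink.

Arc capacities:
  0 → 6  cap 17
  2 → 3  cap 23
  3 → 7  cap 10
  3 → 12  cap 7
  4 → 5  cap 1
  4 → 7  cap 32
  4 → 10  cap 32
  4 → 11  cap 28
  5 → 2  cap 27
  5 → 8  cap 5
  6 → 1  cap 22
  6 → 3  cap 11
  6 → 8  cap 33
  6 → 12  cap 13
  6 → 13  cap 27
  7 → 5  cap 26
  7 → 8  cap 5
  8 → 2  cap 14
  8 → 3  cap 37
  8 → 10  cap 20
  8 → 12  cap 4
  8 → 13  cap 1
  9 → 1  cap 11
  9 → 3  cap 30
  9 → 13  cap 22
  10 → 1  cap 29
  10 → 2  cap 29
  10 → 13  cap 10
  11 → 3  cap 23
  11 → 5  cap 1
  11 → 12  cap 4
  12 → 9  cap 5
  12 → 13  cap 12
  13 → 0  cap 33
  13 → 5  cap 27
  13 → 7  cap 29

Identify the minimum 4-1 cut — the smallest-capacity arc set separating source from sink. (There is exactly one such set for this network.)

Min-cut arcs: {(0,6), (10,1), (12,9)} (total capacity 51)

augment #1: 4→10→1 push 29
augment #2: 4→11→12→9→1 push 4
augment #3: 4→5→8→12→9→1 push 1
augment #4: 4→10→13→0→6→1 push 3
augment #5: 4→7→8→13→0→6→1 push 1
augment #6: 4→7→8→10→13→0→6→1 push 4
augment #7: 4→11→3→12→13→0→6→1 push 7
augment #8: 4→7→5→8→10→13→0→6→1 push 2
max flow = 51; residual-reachable set from 4 gives S-side
cut edges (S→T): {(0,6), (10,1), (12,9)} total cap 51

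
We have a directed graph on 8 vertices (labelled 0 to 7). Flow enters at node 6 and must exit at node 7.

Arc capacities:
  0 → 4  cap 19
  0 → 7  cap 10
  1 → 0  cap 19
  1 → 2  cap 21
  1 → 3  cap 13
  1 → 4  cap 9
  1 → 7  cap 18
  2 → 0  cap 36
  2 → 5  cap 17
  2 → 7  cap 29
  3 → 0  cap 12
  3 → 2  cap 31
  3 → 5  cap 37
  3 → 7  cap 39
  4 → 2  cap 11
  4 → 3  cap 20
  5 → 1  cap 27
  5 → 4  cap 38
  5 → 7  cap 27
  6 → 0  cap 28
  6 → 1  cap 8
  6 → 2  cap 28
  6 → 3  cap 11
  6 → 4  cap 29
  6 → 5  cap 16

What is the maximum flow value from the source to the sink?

Maximum flow value: 104

augment #1: 6→0→7 bottleneck 10, total now 10
augment #2: 6→1→7 bottleneck 8, total now 18
augment #3: 6→2→7 bottleneck 28, total now 46
augment #4: 6→3→7 bottleneck 11, total now 57
augment #5: 6→5→7 bottleneck 16, total now 73
augment #6: 6→4→2→7 bottleneck 1, total now 74
augment #7: 6→4→3→7 bottleneck 20, total now 94
augment #8: 6→4→2→5→7 bottleneck 8, total now 102
augment #9: 6→0→4→2→5→7 bottleneck 2, total now 104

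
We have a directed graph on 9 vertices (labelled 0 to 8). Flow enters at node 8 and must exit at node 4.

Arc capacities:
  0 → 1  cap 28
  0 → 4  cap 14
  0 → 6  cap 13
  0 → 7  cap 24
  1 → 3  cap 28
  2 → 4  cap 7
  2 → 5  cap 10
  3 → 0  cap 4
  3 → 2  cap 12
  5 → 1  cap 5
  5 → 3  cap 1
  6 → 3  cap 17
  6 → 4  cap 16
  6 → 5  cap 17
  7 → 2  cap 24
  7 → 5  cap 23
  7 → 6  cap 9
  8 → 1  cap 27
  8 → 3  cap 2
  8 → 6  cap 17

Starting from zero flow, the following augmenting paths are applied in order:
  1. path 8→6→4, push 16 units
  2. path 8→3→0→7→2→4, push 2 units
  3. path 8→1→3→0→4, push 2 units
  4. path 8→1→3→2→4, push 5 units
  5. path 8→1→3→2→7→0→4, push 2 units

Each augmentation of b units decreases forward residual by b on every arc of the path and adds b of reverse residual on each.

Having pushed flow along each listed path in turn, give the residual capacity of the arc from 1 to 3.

Residual capacity of (1,3): 19

after path 1 (8→6→4, push 16): res(1,3)=28
after path 2 (8→3→0→7→2→4, push 2): res(1,3)=28
after path 3 (8→1→3→0→4, push 2): res(1,3)=26
after path 4 (8→1→3→2→4, push 5): res(1,3)=21
after path 5 (8→1→3→2→7→0→4, push 2): res(1,3)=19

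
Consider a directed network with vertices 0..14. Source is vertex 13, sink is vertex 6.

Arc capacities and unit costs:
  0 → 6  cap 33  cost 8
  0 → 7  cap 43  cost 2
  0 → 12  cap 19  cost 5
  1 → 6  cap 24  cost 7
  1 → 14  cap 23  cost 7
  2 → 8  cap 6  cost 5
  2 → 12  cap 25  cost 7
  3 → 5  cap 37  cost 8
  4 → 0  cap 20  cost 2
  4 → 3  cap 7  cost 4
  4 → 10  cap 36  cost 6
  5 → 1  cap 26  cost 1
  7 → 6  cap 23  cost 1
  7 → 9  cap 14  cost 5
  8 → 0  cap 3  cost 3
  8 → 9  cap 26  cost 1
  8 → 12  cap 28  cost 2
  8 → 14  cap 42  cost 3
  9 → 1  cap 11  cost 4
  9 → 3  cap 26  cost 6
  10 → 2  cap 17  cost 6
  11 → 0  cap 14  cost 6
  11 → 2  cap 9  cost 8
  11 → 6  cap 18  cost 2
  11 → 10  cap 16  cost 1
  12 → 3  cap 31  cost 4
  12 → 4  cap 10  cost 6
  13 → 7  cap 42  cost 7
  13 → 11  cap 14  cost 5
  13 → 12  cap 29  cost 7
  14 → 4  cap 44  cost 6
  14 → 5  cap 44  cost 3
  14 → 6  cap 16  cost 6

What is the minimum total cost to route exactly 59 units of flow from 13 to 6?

shortest-cost path #1: 13→11→6 push 14 @ unit cost 7 (adds 98)
shortest-cost path #2: 13→7→6 push 23 @ unit cost 8 (adds 184)
shortest-cost path #3: 13→7→9→1→6 push 11 @ unit cost 23 (adds 253)
shortest-cost path #4: 13→12→4→0→6 push 10 @ unit cost 23 (adds 230)
shortest-cost path #5: 13→12→3→5→1→6 push 1 @ unit cost 27 (adds 27)
total cost = 792

Minimum cost for 59 units: 792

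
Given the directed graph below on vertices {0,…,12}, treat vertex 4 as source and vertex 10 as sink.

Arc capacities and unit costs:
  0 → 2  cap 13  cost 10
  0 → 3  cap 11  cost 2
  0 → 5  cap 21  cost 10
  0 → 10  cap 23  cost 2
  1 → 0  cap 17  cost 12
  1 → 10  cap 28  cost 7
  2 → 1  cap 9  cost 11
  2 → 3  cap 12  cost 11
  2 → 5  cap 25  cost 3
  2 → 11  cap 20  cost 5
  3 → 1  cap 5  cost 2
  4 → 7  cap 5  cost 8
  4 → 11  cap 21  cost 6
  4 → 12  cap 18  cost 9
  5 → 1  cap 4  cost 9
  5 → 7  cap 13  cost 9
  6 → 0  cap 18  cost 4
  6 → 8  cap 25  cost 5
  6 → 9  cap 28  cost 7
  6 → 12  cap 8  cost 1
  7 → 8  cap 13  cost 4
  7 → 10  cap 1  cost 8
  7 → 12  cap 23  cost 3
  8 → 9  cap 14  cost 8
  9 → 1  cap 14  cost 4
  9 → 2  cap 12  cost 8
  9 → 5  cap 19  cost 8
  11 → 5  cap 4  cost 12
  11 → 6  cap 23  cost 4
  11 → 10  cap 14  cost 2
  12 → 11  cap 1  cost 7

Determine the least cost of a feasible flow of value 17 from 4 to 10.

Minimum cost for 17 units: 160

shortest-cost path #1: 4→11→10 push 14 @ unit cost 8 (adds 112)
shortest-cost path #2: 4→7→10 push 1 @ unit cost 16 (adds 16)
shortest-cost path #3: 4→11→6→0→10 push 2 @ unit cost 16 (adds 32)
total cost = 160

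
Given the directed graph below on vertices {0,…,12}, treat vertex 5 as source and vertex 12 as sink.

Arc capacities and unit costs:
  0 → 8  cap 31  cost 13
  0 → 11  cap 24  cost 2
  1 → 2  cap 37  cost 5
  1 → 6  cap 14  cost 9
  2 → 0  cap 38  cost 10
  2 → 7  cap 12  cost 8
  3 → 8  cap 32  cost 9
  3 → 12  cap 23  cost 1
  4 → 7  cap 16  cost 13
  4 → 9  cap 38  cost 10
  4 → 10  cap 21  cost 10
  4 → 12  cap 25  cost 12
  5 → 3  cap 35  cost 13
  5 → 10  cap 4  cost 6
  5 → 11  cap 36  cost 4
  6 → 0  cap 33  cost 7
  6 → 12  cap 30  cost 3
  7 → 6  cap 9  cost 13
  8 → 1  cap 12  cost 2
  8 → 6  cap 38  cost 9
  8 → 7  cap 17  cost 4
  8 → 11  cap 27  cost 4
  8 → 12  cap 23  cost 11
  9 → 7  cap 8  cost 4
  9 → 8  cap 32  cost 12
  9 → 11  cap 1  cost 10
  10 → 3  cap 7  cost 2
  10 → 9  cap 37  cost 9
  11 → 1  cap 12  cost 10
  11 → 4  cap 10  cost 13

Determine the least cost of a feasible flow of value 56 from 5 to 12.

shortest-cost path #1: 5→10→3→12 push 4 @ unit cost 9 (adds 36)
shortest-cost path #2: 5→3→12 push 19 @ unit cost 14 (adds 266)
shortest-cost path #3: 5→11→1→6→12 push 12 @ unit cost 26 (adds 312)
shortest-cost path #4: 5→11→4→12 push 10 @ unit cost 29 (adds 290)
shortest-cost path #5: 5→3→8→12 push 11 @ unit cost 33 (adds 363)
total cost = 1267

Minimum cost for 56 units: 1267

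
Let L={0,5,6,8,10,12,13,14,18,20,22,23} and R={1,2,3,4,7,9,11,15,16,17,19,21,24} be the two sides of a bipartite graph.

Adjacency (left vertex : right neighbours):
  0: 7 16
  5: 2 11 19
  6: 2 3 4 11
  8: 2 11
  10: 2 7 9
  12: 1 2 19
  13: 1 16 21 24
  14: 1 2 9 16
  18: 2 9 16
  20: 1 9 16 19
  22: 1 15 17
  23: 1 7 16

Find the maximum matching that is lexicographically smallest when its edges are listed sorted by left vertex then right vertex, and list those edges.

|M| = 10 (so the lex-smallest maximum matching has 10 edges)
process left vertices in ascending order; for each, take the smallest-labelled available neighbour that still permits 10 edges overall, or leave it unmatched if none does
lex-smallest matching: {0-7, 5-2, 6-3, 8-11, 10-9, 12-1, 13-21, 14-16, 20-19, 22-15}

Lex-smallest maximum matching: {(0,7), (5,2), (6,3), (8,11), (10,9), (12,1), (13,21), (14,16), (20,19), (22,15)}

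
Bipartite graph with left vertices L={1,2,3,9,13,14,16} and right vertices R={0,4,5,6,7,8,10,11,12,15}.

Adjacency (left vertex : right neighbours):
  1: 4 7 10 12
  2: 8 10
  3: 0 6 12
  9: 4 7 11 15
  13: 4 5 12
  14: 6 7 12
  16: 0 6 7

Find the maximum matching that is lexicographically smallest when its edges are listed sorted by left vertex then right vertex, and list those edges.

|M| = 7 (so the lex-smallest maximum matching has 7 edges)
process left vertices in ascending order; for each, take the smallest-labelled available neighbour that still permits 7 edges overall, or leave it unmatched if none does
lex-smallest matching: {1-4, 2-8, 3-0, 9-7, 13-5, 14-12, 16-6}

Lex-smallest maximum matching: {(1,4), (2,8), (3,0), (9,7), (13,5), (14,12), (16,6)}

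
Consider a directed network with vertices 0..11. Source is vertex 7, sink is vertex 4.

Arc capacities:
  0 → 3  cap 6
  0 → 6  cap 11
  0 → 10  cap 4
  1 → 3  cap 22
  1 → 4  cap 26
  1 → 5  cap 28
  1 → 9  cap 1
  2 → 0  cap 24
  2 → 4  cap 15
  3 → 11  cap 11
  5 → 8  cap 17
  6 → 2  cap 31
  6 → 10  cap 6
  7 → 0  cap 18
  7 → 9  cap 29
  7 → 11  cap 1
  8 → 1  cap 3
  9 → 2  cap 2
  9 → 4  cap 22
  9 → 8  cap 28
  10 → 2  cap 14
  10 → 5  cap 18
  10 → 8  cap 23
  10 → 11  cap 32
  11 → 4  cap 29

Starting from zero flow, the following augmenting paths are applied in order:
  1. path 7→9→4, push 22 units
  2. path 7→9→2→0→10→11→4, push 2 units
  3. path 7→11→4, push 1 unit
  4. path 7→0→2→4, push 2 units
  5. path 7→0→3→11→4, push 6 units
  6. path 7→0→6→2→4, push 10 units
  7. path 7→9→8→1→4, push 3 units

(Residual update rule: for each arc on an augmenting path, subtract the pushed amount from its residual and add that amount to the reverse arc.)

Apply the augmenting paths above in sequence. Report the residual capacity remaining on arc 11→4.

after path 1 (7→9→4, push 22): res(11,4)=29
after path 2 (7→9→2→0→10→11→4, push 2): res(11,4)=27
after path 3 (7→11→4, push 1): res(11,4)=26
after path 4 (7→0→2→4, push 2): res(11,4)=26
after path 5 (7→0→3→11→4, push 6): res(11,4)=20
after path 6 (7→0→6→2→4, push 10): res(11,4)=20
after path 7 (7→9→8→1→4, push 3): res(11,4)=20

Residual capacity of (11,4): 20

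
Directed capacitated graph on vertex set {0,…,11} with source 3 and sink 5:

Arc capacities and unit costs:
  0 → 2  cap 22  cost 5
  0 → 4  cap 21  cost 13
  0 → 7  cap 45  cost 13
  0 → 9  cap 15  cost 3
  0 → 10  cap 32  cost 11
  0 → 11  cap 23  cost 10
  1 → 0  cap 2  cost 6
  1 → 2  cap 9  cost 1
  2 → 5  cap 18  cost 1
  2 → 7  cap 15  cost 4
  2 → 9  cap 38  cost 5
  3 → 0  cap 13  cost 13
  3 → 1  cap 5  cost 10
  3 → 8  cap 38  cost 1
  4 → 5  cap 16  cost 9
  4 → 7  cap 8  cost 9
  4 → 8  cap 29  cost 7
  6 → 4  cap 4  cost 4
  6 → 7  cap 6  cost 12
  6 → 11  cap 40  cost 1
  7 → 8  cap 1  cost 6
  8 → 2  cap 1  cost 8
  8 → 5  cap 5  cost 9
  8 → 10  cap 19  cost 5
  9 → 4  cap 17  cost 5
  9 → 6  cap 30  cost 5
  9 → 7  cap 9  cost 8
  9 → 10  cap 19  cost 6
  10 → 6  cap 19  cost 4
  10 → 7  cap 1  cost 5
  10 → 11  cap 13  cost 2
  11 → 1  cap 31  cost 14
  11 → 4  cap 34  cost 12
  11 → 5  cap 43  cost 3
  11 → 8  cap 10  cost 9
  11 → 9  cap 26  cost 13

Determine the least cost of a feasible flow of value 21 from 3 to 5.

shortest-cost path #1: 3→8→5 push 5 @ unit cost 10 (adds 50)
shortest-cost path #2: 3→8→2→5 push 1 @ unit cost 10 (adds 10)
shortest-cost path #3: 3→8→10→11→5 push 13 @ unit cost 11 (adds 143)
shortest-cost path #4: 3→1→2→5 push 2 @ unit cost 12 (adds 24)
total cost = 227

Minimum cost for 21 units: 227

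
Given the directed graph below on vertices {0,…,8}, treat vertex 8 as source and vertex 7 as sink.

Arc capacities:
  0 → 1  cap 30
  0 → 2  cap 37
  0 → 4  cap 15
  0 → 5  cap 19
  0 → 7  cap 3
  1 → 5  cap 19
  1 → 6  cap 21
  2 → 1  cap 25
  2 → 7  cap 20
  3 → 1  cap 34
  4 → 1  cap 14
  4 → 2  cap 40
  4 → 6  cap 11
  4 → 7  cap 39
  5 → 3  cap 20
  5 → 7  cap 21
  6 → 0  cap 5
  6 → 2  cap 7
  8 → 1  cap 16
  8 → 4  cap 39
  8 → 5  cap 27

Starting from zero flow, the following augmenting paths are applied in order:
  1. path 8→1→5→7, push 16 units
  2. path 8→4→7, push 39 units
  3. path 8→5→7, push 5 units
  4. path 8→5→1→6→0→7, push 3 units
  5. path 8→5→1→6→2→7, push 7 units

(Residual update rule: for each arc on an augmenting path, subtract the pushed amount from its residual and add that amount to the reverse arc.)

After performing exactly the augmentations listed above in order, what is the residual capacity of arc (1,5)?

after path 1 (8→1→5→7, push 16): res(1,5)=3
after path 2 (8→4→7, push 39): res(1,5)=3
after path 3 (8→5→7, push 5): res(1,5)=3
after path 4 (8→5→1→6→0→7, push 3): res(1,5)=6
after path 5 (8→5→1→6→2→7, push 7): res(1,5)=13

Residual capacity of (1,5): 13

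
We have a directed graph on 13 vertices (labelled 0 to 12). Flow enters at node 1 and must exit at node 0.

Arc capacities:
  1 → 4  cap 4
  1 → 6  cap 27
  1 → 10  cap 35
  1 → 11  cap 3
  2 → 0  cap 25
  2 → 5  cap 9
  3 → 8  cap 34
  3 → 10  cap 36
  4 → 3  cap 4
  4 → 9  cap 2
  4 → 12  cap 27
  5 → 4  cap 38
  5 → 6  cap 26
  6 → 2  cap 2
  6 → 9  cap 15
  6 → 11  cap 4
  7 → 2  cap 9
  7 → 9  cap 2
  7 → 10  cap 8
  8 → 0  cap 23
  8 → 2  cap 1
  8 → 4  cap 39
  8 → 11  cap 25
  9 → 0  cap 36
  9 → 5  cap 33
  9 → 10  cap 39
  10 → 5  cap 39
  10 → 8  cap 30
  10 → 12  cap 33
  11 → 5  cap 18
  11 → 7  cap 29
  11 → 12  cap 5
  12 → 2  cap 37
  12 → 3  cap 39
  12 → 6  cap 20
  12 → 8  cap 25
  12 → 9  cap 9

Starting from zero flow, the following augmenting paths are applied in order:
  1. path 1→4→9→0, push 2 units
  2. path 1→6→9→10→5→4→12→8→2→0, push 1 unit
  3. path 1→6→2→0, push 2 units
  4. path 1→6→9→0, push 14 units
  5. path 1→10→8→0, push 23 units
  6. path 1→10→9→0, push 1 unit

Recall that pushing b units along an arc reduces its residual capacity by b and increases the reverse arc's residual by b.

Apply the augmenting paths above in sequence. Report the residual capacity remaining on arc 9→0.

after path 1 (1→4→9→0, push 2): res(9,0)=34
after path 2 (1→6→9→10→5→4→12→8→2→0, push 1): res(9,0)=34
after path 3 (1→6→2→0, push 2): res(9,0)=34
after path 4 (1→6→9→0, push 14): res(9,0)=20
after path 5 (1→10→8→0, push 23): res(9,0)=20
after path 6 (1→10→9→0, push 1): res(9,0)=19

Residual capacity of (9,0): 19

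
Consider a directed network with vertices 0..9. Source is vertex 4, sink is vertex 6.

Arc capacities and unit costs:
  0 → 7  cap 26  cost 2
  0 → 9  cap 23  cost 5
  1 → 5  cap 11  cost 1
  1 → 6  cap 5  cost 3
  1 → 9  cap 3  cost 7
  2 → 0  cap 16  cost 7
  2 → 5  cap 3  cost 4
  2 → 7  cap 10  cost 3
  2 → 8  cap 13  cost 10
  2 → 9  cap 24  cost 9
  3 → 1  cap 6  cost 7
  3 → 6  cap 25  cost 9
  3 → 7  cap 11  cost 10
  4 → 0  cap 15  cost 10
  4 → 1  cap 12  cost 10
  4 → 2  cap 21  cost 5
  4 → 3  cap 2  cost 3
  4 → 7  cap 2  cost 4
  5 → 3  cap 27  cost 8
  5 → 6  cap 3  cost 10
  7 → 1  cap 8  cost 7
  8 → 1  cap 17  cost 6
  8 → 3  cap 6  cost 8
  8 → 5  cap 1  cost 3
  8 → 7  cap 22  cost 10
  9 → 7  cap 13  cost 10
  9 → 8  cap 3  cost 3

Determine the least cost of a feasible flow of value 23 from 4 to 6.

shortest-cost path #1: 4→3→6 push 2 @ unit cost 12 (adds 24)
shortest-cost path #2: 4→1→6 push 5 @ unit cost 13 (adds 65)
shortest-cost path #3: 4→2→5→6 push 3 @ unit cost 19 (adds 57)
shortest-cost path #4: 4→1→5→3→6 push 7 @ unit cost 28 (adds 196)
shortest-cost path #5: 4→7→1→5→3→6 push 2 @ unit cost 29 (adds 58)
shortest-cost path #6: 4→2→8→3→6 push 4 @ unit cost 32 (adds 128)
total cost = 528

Minimum cost for 23 units: 528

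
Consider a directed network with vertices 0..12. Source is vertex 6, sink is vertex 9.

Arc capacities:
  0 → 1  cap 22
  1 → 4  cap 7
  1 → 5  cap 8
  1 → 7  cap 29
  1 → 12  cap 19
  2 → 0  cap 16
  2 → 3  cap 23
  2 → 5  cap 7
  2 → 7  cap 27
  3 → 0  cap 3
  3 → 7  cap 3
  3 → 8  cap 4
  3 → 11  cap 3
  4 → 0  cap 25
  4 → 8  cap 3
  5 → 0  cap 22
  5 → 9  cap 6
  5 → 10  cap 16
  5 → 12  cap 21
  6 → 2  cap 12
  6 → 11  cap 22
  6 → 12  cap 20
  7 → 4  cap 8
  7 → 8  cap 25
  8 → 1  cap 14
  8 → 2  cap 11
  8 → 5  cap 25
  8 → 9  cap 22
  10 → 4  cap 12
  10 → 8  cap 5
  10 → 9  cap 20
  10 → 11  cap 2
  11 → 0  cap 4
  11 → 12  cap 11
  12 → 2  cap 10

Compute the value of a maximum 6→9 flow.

augment #1: 6→2→5→9 bottleneck 6, total now 6
augment #2: 6→2→3→8→9 bottleneck 4, total now 10
augment #3: 6→2→5→10→9 bottleneck 1, total now 11
augment #4: 6→2→7→8→9 bottleneck 1, total now 12
augment #5: 6→12→2→7→8→9 bottleneck 10, total now 22
augment #6: 6→11→0→1→4→8→9 bottleneck 3, total now 25
augment #7: 6→11→0→1→5→10→9 bottleneck 1, total now 26

Maximum flow value: 26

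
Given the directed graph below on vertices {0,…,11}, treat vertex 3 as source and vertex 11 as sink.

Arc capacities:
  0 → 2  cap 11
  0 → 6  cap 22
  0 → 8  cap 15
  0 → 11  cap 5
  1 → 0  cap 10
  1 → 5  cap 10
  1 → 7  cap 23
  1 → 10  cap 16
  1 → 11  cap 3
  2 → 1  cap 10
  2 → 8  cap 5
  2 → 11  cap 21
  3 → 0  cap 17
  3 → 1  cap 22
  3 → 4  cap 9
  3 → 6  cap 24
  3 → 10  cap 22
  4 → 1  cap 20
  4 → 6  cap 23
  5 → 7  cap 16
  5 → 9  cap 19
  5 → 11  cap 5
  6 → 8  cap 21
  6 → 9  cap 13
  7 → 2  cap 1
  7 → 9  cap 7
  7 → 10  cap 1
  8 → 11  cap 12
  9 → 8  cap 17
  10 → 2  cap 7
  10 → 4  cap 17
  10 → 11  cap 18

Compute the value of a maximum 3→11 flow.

augment #1: 3→0→11 bottleneck 5, total now 5
augment #2: 3→1→11 bottleneck 3, total now 8
augment #3: 3→10→11 bottleneck 18, total now 26
augment #4: 3→0→2→11 bottleneck 11, total now 37
augment #5: 3→0→8→11 bottleneck 1, total now 38
augment #6: 3→1→5→11 bottleneck 5, total now 43
augment #7: 3→6→8→11 bottleneck 11, total now 54
augment #8: 3→10→2→11 bottleneck 4, total now 58
augment #9: 3→1→7→2→11 bottleneck 1, total now 59
augment #10: 3→1→10→2→11 bottleneck 3, total now 62

Maximum flow value: 62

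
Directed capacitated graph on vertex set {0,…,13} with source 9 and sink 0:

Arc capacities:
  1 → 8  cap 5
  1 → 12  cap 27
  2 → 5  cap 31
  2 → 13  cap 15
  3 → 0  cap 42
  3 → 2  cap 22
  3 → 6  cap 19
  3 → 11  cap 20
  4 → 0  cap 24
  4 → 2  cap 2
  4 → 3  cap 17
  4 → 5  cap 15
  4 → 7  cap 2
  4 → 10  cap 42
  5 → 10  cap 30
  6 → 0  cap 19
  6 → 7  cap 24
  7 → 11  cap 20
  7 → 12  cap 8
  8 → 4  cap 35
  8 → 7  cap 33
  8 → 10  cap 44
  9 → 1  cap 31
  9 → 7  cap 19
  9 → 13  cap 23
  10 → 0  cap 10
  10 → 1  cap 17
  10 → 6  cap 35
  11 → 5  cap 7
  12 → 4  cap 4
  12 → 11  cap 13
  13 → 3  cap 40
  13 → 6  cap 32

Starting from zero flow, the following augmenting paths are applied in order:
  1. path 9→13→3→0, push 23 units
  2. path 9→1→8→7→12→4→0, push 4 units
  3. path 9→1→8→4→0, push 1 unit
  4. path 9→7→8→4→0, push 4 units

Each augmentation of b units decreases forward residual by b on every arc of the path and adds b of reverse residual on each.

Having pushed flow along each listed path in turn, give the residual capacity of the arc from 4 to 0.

Residual capacity of (4,0): 15

after path 1 (9→13→3→0, push 23): res(4,0)=24
after path 2 (9→1→8→7→12→4→0, push 4): res(4,0)=20
after path 3 (9→1→8→4→0, push 1): res(4,0)=19
after path 4 (9→7→8→4→0, push 4): res(4,0)=15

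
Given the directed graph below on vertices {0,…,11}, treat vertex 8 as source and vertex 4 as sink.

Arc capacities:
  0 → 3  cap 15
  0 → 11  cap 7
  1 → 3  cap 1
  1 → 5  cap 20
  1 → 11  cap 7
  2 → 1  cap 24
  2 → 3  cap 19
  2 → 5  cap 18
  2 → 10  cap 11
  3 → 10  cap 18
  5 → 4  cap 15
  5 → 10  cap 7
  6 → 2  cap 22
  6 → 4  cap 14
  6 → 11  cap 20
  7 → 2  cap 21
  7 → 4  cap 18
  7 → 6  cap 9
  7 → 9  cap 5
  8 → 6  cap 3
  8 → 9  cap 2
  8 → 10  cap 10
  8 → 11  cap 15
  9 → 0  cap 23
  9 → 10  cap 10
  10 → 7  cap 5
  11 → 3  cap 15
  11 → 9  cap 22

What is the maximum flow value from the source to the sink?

augment #1: 8→6→4 bottleneck 3, total now 3
augment #2: 8→10→7→4 bottleneck 5, total now 8

Maximum flow value: 8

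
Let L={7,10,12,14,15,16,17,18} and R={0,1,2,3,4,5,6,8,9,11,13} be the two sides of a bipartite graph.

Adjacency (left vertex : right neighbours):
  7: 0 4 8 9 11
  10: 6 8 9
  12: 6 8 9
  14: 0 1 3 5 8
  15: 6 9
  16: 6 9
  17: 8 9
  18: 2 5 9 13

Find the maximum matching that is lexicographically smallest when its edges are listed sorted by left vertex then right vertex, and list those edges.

|M| = 6 (so the lex-smallest maximum matching has 6 edges)
process left vertices in ascending order; for each, take the smallest-labelled available neighbour that still permits 6 edges overall, or leave it unmatched if none does
lex-smallest matching: {7-0, 10-6, 12-8, 14-1, 15-9, 18-2}

Lex-smallest maximum matching: {(7,0), (10,6), (12,8), (14,1), (15,9), (18,2)}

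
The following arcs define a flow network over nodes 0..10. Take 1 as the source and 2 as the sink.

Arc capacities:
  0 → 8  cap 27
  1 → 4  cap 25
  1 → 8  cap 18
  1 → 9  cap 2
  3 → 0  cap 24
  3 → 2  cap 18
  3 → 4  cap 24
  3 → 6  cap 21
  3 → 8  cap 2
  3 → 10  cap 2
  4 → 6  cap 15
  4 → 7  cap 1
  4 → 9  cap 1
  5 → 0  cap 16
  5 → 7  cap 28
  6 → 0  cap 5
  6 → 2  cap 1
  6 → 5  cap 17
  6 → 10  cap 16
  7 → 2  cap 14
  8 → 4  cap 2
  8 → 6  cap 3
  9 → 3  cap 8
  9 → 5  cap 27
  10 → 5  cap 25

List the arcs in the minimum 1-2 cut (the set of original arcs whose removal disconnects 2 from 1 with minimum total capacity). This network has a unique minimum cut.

Min-cut arcs: {(1,9), (4,9), (6,2), (7,2)} (total capacity 18)

augment #1: 1→4→6→2 push 1
augment #2: 1→4→7→2 push 1
augment #3: 1→9→3→2 push 2
augment #4: 1→4→9→3→2 push 1
augment #5: 1→4→6→5→7→2 push 13
max flow = 18; residual-reachable set from 1 gives S-side
cut edges (S→T): {(1,9), (4,9), (6,2), (7,2)} total cap 18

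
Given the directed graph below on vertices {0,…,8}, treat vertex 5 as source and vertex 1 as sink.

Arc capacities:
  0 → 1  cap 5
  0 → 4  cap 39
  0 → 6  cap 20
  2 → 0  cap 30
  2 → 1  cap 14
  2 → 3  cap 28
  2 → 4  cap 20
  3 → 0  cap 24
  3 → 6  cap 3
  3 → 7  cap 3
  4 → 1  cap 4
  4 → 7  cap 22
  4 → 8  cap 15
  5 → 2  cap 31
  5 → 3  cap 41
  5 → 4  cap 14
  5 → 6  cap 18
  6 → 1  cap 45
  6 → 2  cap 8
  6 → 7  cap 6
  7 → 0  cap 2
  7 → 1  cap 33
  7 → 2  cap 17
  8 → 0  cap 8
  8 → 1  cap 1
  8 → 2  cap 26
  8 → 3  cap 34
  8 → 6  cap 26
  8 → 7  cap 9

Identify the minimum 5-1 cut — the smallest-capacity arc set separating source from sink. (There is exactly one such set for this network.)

augment #1: 5→2→1 push 14
augment #2: 5→4→1 push 4
augment #3: 5→6→1 push 18
augment #4: 5→2→0→1 push 5
augment #5: 5→3→6→1 push 3
augment #6: 5→3→7→1 push 3
augment #7: 5→4→7→1 push 10
augment #8: 5→2→0→6→1 push 12
augment #9: 5→3→0→6→1 push 8
augment #10: 5→3→0→4→7→1 push 12
augment #11: 5→3→0→4→8→1 push 1
augment #12: 5→3→0→4→8→6→1 push 3
max flow = 93; residual-reachable set from 5 gives S-side
cut edges (S→T): {(3,0), (3,6), (3,7), (5,2), (5,4), (5,6)} total cap 93

Min-cut arcs: {(3,0), (3,6), (3,7), (5,2), (5,4), (5,6)} (total capacity 93)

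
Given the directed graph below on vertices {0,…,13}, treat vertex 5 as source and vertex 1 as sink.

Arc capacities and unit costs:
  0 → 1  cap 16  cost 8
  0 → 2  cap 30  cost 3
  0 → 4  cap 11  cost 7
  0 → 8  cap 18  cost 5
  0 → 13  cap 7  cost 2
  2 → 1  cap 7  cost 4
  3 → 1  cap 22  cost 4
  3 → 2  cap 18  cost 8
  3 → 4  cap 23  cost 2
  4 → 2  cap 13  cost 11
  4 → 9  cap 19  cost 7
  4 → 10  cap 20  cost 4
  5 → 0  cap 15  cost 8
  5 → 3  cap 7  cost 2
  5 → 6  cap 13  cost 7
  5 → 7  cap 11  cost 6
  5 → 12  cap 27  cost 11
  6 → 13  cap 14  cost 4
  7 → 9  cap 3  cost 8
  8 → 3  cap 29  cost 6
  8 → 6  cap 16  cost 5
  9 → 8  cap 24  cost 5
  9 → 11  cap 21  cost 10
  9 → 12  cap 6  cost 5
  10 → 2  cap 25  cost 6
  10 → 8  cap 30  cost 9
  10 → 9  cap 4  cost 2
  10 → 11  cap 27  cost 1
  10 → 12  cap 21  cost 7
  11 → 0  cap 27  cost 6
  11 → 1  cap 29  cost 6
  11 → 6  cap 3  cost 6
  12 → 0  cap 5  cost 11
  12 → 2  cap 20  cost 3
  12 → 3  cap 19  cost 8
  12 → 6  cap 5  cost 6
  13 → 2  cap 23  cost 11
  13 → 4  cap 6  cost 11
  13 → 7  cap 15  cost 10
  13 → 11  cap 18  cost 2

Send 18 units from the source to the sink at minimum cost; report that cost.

shortest-cost path #1: 5→3→1 push 7 @ unit cost 6 (adds 42)
shortest-cost path #2: 5→0→2→1 push 7 @ unit cost 15 (adds 105)
shortest-cost path #3: 5→0→1 push 4 @ unit cost 16 (adds 64)
total cost = 211

Minimum cost for 18 units: 211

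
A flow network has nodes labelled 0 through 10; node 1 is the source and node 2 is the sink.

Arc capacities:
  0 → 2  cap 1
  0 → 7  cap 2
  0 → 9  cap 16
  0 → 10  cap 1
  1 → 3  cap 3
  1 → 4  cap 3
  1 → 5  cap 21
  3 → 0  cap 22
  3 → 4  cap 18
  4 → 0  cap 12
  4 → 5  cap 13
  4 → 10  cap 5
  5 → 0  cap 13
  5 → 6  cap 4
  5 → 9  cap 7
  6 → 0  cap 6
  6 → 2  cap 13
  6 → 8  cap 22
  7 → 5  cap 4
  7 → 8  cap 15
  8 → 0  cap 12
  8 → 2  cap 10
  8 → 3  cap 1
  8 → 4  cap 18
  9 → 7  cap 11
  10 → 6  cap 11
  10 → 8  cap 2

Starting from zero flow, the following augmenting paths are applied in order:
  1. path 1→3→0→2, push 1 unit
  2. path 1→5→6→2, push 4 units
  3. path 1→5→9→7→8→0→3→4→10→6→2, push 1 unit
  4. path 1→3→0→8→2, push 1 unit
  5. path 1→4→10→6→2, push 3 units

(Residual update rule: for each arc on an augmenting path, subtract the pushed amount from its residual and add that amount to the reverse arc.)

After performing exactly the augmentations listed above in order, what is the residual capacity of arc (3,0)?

Residual capacity of (3,0): 21

after path 1 (1→3→0→2, push 1): res(3,0)=21
after path 2 (1→5→6→2, push 4): res(3,0)=21
after path 3 (1→5→9→7→8→0→3→4→10→6→2, push 1): res(3,0)=22
after path 4 (1→3→0→8→2, push 1): res(3,0)=21
after path 5 (1→4→10→6→2, push 3): res(3,0)=21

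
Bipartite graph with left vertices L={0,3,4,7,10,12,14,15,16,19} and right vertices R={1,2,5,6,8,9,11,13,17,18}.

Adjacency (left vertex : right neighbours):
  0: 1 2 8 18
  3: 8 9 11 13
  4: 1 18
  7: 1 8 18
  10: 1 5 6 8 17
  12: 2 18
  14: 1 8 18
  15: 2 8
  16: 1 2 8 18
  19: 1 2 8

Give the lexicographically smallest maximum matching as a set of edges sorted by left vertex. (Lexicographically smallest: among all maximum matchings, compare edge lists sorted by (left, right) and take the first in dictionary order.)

|M| = 6 (so the lex-smallest maximum matching has 6 edges)
process left vertices in ascending order; for each, take the smallest-labelled available neighbour that still permits 6 edges overall, or leave it unmatched if none does
lex-smallest matching: {0-1, 3-9, 4-18, 7-8, 10-5, 12-2}

Lex-smallest maximum matching: {(0,1), (3,9), (4,18), (7,8), (10,5), (12,2)}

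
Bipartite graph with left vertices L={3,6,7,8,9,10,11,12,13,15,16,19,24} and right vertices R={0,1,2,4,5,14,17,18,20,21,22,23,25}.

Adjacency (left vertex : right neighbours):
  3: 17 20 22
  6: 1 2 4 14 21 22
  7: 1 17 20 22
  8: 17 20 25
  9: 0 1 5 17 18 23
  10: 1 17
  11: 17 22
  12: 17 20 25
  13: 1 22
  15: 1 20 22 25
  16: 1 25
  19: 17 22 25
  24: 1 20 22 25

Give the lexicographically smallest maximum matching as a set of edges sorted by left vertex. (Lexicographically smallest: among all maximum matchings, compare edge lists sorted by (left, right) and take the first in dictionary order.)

|M| = 7 (so the lex-smallest maximum matching has 7 edges)
process left vertices in ascending order; for each, take the smallest-labelled available neighbour that still permits 7 edges overall, or leave it unmatched if none does
lex-smallest matching: {3-17, 6-2, 7-1, 8-20, 9-0, 11-22, 12-25}

Lex-smallest maximum matching: {(3,17), (6,2), (7,1), (8,20), (9,0), (11,22), (12,25)}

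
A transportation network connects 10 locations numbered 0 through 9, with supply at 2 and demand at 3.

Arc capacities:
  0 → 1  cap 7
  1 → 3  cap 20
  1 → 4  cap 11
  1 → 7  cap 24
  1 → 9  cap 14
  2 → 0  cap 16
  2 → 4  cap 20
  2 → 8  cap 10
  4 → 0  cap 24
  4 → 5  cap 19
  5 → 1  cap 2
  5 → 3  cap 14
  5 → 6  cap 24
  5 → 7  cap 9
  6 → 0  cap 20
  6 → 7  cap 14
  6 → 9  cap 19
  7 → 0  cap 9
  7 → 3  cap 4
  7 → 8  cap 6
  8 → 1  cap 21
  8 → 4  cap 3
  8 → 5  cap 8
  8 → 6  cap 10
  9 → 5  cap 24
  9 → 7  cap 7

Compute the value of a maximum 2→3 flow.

Maximum flow value: 36

augment #1: 2→0→1→3 bottleneck 7, total now 7
augment #2: 2→4→5→3 bottleneck 14, total now 21
augment #3: 2→8→1→3 bottleneck 10, total now 31
augment #4: 2→4→5→1→3 bottleneck 2, total now 33
augment #5: 2→4→5→7→3 bottleneck 3, total now 36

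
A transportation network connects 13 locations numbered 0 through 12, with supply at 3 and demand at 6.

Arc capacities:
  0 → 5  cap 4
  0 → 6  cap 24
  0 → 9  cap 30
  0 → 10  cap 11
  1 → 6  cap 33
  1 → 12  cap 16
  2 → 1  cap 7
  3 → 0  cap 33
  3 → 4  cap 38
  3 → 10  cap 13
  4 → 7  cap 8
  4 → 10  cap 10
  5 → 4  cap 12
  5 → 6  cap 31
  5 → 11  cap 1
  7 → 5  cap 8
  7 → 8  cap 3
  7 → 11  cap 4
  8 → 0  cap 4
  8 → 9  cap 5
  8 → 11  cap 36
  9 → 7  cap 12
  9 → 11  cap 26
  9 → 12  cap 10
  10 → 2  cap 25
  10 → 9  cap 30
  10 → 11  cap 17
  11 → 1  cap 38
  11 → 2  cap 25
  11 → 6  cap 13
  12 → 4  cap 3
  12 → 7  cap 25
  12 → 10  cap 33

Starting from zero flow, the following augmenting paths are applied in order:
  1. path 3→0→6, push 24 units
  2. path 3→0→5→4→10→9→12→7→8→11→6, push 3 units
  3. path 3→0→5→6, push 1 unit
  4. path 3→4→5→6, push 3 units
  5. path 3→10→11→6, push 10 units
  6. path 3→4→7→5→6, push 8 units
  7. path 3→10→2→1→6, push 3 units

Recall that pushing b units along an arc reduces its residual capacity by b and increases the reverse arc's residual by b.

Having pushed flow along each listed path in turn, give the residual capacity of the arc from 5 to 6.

after path 1 (3→0→6, push 24): res(5,6)=31
after path 2 (3→0→5→4→10→9→12→7→8→11→6, push 3): res(5,6)=31
after path 3 (3→0→5→6, push 1): res(5,6)=30
after path 4 (3→4→5→6, push 3): res(5,6)=27
after path 5 (3→10→11→6, push 10): res(5,6)=27
after path 6 (3→4→7→5→6, push 8): res(5,6)=19
after path 7 (3→10→2→1→6, push 3): res(5,6)=19

Residual capacity of (5,6): 19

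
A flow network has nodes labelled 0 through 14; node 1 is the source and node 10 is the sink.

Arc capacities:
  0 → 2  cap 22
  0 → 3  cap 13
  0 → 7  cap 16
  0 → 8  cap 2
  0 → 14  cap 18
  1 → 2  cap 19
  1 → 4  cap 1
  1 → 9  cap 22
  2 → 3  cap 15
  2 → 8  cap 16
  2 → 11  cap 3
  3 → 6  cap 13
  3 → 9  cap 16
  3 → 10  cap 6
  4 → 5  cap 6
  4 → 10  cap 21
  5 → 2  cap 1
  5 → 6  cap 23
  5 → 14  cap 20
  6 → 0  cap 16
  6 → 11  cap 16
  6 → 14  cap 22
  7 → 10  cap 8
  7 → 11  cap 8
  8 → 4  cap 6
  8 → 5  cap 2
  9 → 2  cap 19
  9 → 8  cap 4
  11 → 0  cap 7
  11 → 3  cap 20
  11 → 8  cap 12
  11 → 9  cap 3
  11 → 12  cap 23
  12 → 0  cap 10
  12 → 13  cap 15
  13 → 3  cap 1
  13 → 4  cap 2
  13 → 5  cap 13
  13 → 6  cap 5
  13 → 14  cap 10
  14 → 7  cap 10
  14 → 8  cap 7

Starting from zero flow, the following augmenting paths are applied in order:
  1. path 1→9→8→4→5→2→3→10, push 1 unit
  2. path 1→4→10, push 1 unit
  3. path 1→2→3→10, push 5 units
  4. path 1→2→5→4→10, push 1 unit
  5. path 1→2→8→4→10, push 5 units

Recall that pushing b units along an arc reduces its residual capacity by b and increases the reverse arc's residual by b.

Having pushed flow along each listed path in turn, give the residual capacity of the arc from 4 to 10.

after path 1 (1→9→8→4→5→2→3→10, push 1): res(4,10)=21
after path 2 (1→4→10, push 1): res(4,10)=20
after path 3 (1→2→3→10, push 5): res(4,10)=20
after path 4 (1→2→5→4→10, push 1): res(4,10)=19
after path 5 (1→2→8→4→10, push 5): res(4,10)=14

Residual capacity of (4,10): 14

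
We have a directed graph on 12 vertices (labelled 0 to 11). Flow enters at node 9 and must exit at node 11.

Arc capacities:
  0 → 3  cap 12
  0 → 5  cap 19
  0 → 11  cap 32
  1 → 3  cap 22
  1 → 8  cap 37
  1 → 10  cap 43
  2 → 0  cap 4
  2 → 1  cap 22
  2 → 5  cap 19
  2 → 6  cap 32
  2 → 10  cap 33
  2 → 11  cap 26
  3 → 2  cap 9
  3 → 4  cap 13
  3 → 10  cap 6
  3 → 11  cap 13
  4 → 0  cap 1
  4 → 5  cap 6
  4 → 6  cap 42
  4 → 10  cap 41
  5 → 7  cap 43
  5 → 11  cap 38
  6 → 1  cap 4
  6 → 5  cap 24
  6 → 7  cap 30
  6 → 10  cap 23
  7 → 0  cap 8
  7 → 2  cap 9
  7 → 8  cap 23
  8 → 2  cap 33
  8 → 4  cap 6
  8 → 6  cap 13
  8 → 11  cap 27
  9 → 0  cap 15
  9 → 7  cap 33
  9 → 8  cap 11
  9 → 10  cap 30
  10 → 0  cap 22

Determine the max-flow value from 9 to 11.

augment #1: 9→0→11 bottleneck 15, total now 15
augment #2: 9→8→11 bottleneck 11, total now 26
augment #3: 9→7→0→11 bottleneck 8, total now 34
augment #4: 9→7→2→11 bottleneck 9, total now 43
augment #5: 9→7→8→11 bottleneck 16, total now 59
augment #6: 9→10→0→11 bottleneck 9, total now 68
augment #7: 9→10→0→3→11 bottleneck 12, total now 80
augment #8: 9→10→0→5→11 bottleneck 1, total now 81

Maximum flow value: 81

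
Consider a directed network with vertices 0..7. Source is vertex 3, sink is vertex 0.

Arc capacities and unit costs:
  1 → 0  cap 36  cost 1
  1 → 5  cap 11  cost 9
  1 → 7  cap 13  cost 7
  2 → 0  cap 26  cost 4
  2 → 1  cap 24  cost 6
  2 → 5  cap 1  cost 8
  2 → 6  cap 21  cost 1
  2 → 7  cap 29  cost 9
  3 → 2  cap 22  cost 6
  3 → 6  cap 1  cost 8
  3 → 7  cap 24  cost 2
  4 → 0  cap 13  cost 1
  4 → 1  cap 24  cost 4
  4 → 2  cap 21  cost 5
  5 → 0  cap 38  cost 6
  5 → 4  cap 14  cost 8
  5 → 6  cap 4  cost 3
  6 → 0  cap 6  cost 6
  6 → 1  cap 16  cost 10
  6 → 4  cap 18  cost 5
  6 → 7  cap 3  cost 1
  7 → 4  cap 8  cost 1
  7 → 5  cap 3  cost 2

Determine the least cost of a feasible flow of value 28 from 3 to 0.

Minimum cost for 28 units: 232

shortest-cost path #1: 3→7→4→0 push 8 @ unit cost 4 (adds 32)
shortest-cost path #2: 3→2→0 push 20 @ unit cost 10 (adds 200)
total cost = 232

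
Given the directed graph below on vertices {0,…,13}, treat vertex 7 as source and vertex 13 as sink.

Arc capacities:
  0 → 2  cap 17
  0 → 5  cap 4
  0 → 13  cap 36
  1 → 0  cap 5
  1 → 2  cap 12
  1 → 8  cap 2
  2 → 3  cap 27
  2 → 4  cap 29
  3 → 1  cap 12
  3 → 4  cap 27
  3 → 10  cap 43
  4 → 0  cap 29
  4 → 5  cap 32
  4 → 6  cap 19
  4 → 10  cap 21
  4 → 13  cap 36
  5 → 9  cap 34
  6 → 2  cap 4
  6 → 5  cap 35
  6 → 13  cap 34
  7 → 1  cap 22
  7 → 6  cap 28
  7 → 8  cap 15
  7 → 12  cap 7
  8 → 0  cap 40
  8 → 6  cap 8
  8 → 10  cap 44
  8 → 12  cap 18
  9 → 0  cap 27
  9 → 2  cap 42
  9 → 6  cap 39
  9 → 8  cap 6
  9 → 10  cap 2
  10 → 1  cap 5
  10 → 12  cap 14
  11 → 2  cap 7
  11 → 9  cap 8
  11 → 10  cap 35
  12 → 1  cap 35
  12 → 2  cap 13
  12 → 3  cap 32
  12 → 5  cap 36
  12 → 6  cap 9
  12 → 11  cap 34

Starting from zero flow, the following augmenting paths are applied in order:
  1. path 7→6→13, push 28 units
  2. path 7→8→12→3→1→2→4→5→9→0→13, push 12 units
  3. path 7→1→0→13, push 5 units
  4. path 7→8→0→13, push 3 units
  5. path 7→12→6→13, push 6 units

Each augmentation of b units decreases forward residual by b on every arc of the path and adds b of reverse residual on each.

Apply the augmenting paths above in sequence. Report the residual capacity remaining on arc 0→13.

Residual capacity of (0,13): 16

after path 1 (7→6→13, push 28): res(0,13)=36
after path 2 (7→8→12→3→1→2→4→5→9→0→13, push 12): res(0,13)=24
after path 3 (7→1→0→13, push 5): res(0,13)=19
after path 4 (7→8→0→13, push 3): res(0,13)=16
after path 5 (7→12→6→13, push 6): res(0,13)=16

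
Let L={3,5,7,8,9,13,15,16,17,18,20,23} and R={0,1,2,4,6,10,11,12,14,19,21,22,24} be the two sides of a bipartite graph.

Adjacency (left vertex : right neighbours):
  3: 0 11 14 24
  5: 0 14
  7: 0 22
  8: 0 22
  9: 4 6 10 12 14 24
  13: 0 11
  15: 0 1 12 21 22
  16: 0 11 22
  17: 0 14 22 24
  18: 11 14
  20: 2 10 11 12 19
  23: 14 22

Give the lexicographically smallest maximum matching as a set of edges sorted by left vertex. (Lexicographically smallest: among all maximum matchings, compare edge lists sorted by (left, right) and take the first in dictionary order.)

Lex-smallest maximum matching: {(3,0), (5,14), (7,22), (9,4), (13,11), (15,1), (17,24), (20,2)}

|M| = 8 (so the lex-smallest maximum matching has 8 edges)
process left vertices in ascending order; for each, take the smallest-labelled available neighbour that still permits 8 edges overall, or leave it unmatched if none does
lex-smallest matching: {3-0, 5-14, 7-22, 9-4, 13-11, 15-1, 17-24, 20-2}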